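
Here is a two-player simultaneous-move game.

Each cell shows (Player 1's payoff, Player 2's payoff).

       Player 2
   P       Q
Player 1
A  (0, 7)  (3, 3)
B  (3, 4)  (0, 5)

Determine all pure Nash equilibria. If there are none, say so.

There is no pure-strategy Nash equilibrium.

Player 1 against P: payoffs 0, 3 → best response B.
Player 1 against Q: payoffs 3, 0 → best response A.
Player 2 against A: payoffs 7, 3 → best response P.
Player 2 against B: payoffs 4, 5 → best response Q.
No profile is a mutual best response for all players.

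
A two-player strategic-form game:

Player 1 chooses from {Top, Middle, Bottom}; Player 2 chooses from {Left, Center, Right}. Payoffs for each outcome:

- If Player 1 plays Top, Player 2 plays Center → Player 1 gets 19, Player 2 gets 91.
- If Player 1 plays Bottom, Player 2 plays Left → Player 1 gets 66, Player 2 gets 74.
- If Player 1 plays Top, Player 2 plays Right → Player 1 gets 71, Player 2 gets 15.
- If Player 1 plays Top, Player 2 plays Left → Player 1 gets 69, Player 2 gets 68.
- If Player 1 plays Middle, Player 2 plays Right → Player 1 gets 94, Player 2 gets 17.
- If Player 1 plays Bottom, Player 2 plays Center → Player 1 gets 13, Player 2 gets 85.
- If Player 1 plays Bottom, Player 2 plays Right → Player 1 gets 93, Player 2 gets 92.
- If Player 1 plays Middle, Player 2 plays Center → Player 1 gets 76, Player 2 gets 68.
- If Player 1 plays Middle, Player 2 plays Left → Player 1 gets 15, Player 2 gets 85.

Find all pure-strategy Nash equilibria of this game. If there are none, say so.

Player 1 against Left: payoffs 69, 15, 66 → best response Top.
Player 1 against Center: payoffs 19, 76, 13 → best response Middle.
Player 1 against Right: payoffs 71, 94, 93 → best response Middle.
Player 2 against Top: payoffs 68, 91, 15 → best response Center.
Player 2 against Middle: payoffs 85, 68, 17 → best response Left.
Player 2 against Bottom: payoffs 74, 85, 92 → best response Right.
No profile is a mutual best response for all players.

none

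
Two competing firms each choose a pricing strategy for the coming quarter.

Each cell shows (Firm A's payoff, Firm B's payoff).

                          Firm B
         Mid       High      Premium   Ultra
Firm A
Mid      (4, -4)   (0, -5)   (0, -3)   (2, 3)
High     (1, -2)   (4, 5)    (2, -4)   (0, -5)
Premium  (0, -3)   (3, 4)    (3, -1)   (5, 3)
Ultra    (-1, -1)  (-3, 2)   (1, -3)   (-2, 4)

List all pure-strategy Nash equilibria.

(Mid, Mid): Firm B can switch to Premium (-4 → -3). Not NE.
(Mid, High): Firm A can switch to High (0 → 4). Not NE.
(Mid, Premium): Firm A can switch to High (0 → 2). Not NE.
(Mid, Ultra): Firm A can switch to Premium (2 → 5). Not NE.
(High, Mid): Firm A can switch to Mid (1 → 4). Not NE.
(High, High): Firm A gets 4, best alternative 3; Firm B gets 5, best alternative -2. No profitable deviation — NE.
(High, Premium): Firm A can switch to Premium (2 → 3). Not NE.
(High, Ultra): Firm A can switch to Mid (0 → 2). Not NE.
(Premium, Mid): Firm A can switch to Mid (0 → 4). Not NE.
(Premium, High): Firm A can switch to High (3 → 4). Not NE.
(Premium, Premium): Firm B can switch to High (-1 → 4). Not NE.
(The remaining 5 profiles each have a profitable deviation by the same check.)

Pure NE: (High, High)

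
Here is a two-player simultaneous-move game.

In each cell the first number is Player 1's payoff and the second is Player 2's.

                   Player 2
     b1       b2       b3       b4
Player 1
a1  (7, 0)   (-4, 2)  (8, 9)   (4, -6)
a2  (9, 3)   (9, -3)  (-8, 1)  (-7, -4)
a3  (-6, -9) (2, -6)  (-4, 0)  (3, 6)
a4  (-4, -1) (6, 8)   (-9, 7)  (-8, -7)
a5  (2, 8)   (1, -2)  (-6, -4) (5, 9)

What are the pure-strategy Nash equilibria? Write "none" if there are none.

Check each profile: it is a Nash equilibrium iff no player can strictly gain by switching unilaterally.
(a1, b1): Player 1 can switch to a2 (7 → 9). Not NE.
(a1, b2): Player 1 can switch to a2 (-4 → 9). Not NE.
(a1, b3): Player 1 gets 8, best alternative -4; Player 2 gets 9, best alternative 2. No profitable deviation — NE.
(a1, b4): Player 1 can switch to a5 (4 → 5). Not NE.
(a2, b1): Player 1 gets 9, best alternative 7; Player 2 gets 3, best alternative 1. No profitable deviation — NE.
(a2, b2): Player 2 can switch to b1 (-3 → 3). Not NE.
(a2, b3): Player 1 can switch to a1 (-8 → 8). Not NE.
(a2, b4): Player 1 can switch to a1 (-7 → 4). Not NE.
(a3, b1): Player 1 can switch to a1 (-6 → 7). Not NE.
(a3, b2): Player 1 can switch to a2 (2 → 9). Not NE.
(a3, b3): Player 1 can switch to a1 (-4 → 8). Not NE.
(a3, b4): Player 1 can switch to a1 (3 → 4). Not NE.
(a5, b4): Player 1 gets 5, best alternative 4; Player 2 gets 9, best alternative 8. No profitable deviation — NE.
(The remaining 7 profiles each have a profitable deviation by the same check.)

The pure Nash equilibria are (a1, b3); (a2, b1); (a5, b4).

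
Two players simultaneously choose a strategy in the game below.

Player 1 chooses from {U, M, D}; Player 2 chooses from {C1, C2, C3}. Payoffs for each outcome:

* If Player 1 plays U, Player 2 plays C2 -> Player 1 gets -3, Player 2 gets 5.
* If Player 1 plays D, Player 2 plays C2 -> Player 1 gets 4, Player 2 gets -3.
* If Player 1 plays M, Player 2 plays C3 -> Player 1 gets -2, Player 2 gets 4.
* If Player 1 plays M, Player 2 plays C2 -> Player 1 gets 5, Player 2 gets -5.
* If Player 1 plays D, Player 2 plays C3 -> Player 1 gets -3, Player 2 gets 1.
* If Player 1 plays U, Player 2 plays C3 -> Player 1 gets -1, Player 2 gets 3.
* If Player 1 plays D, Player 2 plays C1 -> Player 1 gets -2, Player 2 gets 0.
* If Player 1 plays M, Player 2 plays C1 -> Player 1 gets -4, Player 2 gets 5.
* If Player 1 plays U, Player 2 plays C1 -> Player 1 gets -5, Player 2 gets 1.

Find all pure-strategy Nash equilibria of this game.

none

Mark each player's best response to every combination of opponents' strategies; a profile where every player is best-responding is a pure Nash equilibrium.
Player 1 against C1: payoffs -5, -4, -2 → best response D.
Player 1 against C2: payoffs -3, 5, 4 → best response M.
Player 1 against C3: payoffs -1, -2, -3 → best response U.
Player 2 against U: payoffs 1, 5, 3 → best response C2.
Player 2 against M: payoffs 5, -5, 4 → best response C1.
Player 2 against D: payoffs 0, -3, 1 → best response C3.
No profile is a mutual best response for all players.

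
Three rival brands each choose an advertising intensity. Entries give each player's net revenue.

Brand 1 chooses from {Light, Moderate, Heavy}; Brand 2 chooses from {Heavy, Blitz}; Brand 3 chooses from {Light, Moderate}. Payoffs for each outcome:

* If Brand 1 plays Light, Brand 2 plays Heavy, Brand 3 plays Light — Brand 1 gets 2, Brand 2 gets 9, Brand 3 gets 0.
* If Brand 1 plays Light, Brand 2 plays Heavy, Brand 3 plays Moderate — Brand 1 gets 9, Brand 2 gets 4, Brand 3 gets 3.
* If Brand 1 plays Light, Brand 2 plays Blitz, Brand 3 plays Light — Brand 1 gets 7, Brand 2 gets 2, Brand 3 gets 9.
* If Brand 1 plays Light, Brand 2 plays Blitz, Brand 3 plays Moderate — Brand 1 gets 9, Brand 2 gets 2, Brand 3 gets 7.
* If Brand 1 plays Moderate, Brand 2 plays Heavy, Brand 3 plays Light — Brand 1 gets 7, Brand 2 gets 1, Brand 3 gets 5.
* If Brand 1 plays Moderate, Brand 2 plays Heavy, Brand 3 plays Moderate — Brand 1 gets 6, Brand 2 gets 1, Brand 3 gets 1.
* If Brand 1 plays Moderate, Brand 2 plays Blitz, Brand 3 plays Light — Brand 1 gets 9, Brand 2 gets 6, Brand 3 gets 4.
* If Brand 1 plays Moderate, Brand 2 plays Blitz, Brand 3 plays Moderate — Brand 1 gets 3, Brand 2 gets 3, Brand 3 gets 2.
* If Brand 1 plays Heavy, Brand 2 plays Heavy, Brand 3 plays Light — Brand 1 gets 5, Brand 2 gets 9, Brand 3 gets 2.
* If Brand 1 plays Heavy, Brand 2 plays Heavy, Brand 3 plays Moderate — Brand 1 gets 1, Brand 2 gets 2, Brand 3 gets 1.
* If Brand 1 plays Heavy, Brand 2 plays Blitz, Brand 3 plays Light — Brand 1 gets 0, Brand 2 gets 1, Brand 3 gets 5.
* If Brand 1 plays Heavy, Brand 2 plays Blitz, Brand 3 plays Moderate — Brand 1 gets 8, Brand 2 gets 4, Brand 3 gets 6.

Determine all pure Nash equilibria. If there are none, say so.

The pure Nash equilibria are (Light, Heavy, Moderate), (Moderate, Blitz, Light).

For each player, find the best response to each opponent profile; mutual best responses are the pure NE.
Brand 1 against (Heavy, Light): payoffs 2, 7, 5 → best response Moderate.
Brand 1 against (Heavy, Moderate): payoffs 9, 6, 1 → best response Light.
Brand 1 against (Blitz, Light): payoffs 7, 9, 0 → best response Moderate.
Brand 1 against (Blitz, Moderate): payoffs 9, 3, 8 → best response Light.
Brand 2 against (Light, Light): payoffs 9, 2 → best response Heavy.
Brand 2 against (Light, Moderate): payoffs 4, 2 → best response Heavy.
Brand 2 against (Moderate, Light): payoffs 1, 6 → best response Blitz.
Brand 2 against (Moderate, Moderate): payoffs 1, 3 → best response Blitz.
Brand 2 against (Heavy, Light): payoffs 9, 1 → best response Heavy.
Brand 2 against (Heavy, Moderate): payoffs 2, 4 → best response Blitz.
Brand 3 against (Light, Heavy): payoffs 0, 3 → best response Moderate.
Brand 3 against (Light, Blitz): payoffs 9, 7 → best response Light.
Brand 3 against (Moderate, Heavy): payoffs 5, 1 → best response Light.
Brand 3 against (Moderate, Blitz): payoffs 4, 2 → best response Light.
Brand 3 against (Heavy, Heavy): payoffs 2, 1 → best response Light.
Brand 3 against (Heavy, Blitz): payoffs 5, 6 → best response Moderate.
Mutual best responses: (Light, Heavy, Moderate); (Moderate, Blitz, Light).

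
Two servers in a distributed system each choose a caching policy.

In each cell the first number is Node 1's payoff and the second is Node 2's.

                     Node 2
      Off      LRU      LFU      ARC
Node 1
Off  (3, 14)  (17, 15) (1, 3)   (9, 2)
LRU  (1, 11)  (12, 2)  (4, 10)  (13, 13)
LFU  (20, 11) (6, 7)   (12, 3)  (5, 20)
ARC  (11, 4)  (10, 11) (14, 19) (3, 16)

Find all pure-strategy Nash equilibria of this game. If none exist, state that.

Node 1 against Off: payoffs 3, 1, 20, 11 → best response LFU.
Node 1 against LRU: payoffs 17, 12, 6, 10 → best response Off.
Node 1 against LFU: payoffs 1, 4, 12, 14 → best response ARC.
Node 1 against ARC: payoffs 9, 13, 5, 3 → best response LRU.
Node 2 against Off: payoffs 14, 15, 3, 2 → best response LRU.
Node 2 against LRU: payoffs 11, 2, 10, 13 → best response ARC.
Node 2 against LFU: payoffs 11, 7, 3, 20 → best response ARC.
Node 2 against ARC: payoffs 4, 11, 19, 16 → best response LFU.
Mutual best responses: (Off, LRU); (LRU, ARC); (ARC, LFU).

Pure-strategy Nash equilibria: (Off, LRU); (LRU, ARC); (ARC, LFU)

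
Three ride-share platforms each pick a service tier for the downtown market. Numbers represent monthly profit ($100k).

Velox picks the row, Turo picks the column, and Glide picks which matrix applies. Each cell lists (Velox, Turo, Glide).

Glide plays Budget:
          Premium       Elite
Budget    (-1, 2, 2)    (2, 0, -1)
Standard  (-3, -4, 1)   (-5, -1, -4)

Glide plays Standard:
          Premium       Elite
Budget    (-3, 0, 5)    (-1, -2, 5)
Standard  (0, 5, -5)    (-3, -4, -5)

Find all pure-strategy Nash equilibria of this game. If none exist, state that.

No pure-strategy Nash equilibrium.

(Budget, Premium, Budget): Glide can switch to Standard (2 → 5). Not NE.
(Budget, Premium, Standard): Velox can switch to Standard (-3 → 0). Not NE.
(Budget, Elite, Budget): Turo can switch to Premium (0 → 2). Not NE.
(Budget, Elite, Standard): Turo can switch to Premium (-2 → 0). Not NE.
(Standard, Premium, Budget): Velox can switch to Budget (-3 → -1). Not NE.
(Standard, Premium, Standard): Glide can switch to Budget (-5 → 1). Not NE.
(The remaining 2 profiles each have a profitable deviation by the same check.)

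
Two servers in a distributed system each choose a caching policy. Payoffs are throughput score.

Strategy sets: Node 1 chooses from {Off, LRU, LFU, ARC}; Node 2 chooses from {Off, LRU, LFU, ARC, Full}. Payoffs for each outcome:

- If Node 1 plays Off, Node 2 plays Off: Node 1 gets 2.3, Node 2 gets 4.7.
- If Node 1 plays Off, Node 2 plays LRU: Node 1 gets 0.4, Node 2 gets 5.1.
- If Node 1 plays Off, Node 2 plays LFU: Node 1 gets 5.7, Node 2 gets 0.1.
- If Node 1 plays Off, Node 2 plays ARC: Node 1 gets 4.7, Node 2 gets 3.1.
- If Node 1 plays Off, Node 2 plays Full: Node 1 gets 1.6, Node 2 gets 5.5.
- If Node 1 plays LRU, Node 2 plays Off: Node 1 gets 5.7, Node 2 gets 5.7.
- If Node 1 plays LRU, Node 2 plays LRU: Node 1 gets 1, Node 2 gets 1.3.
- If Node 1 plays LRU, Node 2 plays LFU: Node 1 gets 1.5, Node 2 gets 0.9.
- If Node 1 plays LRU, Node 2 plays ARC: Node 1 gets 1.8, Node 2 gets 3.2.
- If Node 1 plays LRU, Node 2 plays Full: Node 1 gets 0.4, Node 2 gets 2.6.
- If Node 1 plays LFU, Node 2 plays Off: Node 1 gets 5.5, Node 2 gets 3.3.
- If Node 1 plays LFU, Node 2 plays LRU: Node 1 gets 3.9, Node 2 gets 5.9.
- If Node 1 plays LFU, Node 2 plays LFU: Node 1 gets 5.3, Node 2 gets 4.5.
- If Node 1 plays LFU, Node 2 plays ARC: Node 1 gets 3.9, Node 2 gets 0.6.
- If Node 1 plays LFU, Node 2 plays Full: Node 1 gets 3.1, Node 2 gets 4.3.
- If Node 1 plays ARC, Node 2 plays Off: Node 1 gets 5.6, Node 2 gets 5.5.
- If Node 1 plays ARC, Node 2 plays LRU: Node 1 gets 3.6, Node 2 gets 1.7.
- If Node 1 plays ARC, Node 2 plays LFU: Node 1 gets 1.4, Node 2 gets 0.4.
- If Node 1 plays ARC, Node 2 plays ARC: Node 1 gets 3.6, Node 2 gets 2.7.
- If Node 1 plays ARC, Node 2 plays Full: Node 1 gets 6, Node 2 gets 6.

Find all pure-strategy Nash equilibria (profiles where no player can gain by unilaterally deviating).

(Off, Off): Node 1 can switch to LRU (2.3 → 5.7). Not NE.
(Off, LRU): Node 1 can switch to LRU (0.4 → 1). Not NE.
(Off, LFU): Node 2 can switch to Off (0.1 → 4.7). Not NE.
(Off, ARC): Node 2 can switch to Off (3.1 → 4.7). Not NE.
(Off, Full): Node 1 can switch to LFU (1.6 → 3.1). Not NE.
(LRU, Off): Node 1 gets 5.7, best alternative 5.6; Node 2 gets 5.7, best alternative 3.2. No profitable deviation — NE.
(LRU, LRU): Node 1 can switch to LFU (1 → 3.9). Not NE.
(LFU, LRU): Node 1 gets 3.9, best alternative 3.6; Node 2 gets 5.9, best alternative 4.5. No profitable deviation — NE.
(ARC, Full): Node 1 gets 6, best alternative 3.1; Node 2 gets 6, best alternative 5.5. No profitable deviation — NE.
(The remaining 11 profiles each have a profitable deviation by the same check.)

Pure-strategy Nash equilibria: (LRU, Off), (LFU, LRU), (ARC, Full)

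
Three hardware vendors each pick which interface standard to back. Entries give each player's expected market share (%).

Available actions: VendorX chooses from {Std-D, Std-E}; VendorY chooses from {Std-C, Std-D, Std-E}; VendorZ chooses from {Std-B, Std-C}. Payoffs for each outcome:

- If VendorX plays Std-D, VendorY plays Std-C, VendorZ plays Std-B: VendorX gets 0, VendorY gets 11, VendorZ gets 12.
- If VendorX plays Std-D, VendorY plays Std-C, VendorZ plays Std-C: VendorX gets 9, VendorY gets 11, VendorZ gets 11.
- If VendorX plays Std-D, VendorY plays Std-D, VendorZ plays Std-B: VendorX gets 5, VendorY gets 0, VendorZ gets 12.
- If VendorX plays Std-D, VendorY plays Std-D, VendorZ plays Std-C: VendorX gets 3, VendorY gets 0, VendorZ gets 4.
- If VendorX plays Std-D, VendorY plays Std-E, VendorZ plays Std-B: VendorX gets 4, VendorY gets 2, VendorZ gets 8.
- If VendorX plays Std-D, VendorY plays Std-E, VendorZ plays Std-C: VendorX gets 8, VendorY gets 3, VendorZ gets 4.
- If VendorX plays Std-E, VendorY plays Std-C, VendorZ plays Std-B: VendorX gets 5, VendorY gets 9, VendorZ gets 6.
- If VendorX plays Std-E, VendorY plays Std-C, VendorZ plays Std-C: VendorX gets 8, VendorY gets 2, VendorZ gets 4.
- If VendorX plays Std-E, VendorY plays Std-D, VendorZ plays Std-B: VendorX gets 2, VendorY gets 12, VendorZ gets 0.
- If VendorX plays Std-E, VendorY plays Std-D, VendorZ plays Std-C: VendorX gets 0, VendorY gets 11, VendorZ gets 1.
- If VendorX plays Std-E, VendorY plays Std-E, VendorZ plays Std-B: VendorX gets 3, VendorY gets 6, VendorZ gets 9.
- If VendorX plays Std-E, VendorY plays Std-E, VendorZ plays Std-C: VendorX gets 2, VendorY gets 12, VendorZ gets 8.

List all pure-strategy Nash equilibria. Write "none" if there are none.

VendorX against (Std-C, Std-B): payoffs 0, 5 → best response Std-E.
VendorX against (Std-C, Std-C): payoffs 9, 8 → best response Std-D.
VendorX against (Std-D, Std-B): payoffs 5, 2 → best response Std-D.
VendorX against (Std-D, Std-C): payoffs 3, 0 → best response Std-D.
VendorX against (Std-E, Std-B): payoffs 4, 3 → best response Std-D.
VendorX against (Std-E, Std-C): payoffs 8, 2 → best response Std-D.
VendorY against (Std-D, Std-B): payoffs 11, 0, 2 → best response Std-C.
VendorY against (Std-D, Std-C): payoffs 11, 0, 3 → best response Std-C.
VendorY against (Std-E, Std-B): payoffs 9, 12, 6 → best response Std-D.
VendorY against (Std-E, Std-C): payoffs 2, 11, 12 → best response Std-E.
VendorZ against (Std-D, Std-C): payoffs 12, 11 → best response Std-B.
VendorZ against (Std-D, Std-D): payoffs 12, 4 → best response Std-B.
VendorZ against (Std-D, Std-E): payoffs 8, 4 → best response Std-B.
VendorZ against (Std-E, Std-C): payoffs 6, 4 → best response Std-B.
VendorZ against (Std-E, Std-D): payoffs 0, 1 → best response Std-C.
VendorZ against (Std-E, Std-E): payoffs 9, 8 → best response Std-B.
No profile is a mutual best response for all players.

No pure-strategy Nash equilibrium.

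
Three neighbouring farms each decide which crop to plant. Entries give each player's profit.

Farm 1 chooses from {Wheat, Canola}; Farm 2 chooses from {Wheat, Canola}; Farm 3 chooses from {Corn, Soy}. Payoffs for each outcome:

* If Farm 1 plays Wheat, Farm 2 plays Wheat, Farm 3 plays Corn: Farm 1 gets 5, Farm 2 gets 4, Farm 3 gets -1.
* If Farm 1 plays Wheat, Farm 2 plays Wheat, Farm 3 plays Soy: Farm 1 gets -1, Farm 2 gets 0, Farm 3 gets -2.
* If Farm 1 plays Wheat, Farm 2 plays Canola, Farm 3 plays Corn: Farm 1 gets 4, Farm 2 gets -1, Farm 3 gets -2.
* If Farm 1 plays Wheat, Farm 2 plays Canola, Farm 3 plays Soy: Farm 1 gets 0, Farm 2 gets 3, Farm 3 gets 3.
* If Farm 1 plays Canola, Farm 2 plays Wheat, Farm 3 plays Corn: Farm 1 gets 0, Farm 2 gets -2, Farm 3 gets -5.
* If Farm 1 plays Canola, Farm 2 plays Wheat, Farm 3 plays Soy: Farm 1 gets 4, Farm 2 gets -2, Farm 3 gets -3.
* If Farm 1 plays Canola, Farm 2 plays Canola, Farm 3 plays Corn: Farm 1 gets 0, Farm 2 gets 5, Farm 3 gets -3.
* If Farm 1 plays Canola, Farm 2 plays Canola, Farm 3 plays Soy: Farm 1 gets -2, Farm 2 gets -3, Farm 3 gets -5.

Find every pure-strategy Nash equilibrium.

Pure-strategy Nash equilibria: (Wheat, Wheat, Corn), (Wheat, Canola, Soy), (Canola, Wheat, Soy)

Farm 1 against (Wheat, Corn): payoffs 5, 0 → best response Wheat.
Farm 1 against (Wheat, Soy): payoffs -1, 4 → best response Canola.
Farm 1 against (Canola, Corn): payoffs 4, 0 → best response Wheat.
Farm 1 against (Canola, Soy): payoffs 0, -2 → best response Wheat.
Farm 2 against (Wheat, Corn): payoffs 4, -1 → best response Wheat.
Farm 2 against (Wheat, Soy): payoffs 0, 3 → best response Canola.
Farm 2 against (Canola, Corn): payoffs -2, 5 → best response Canola.
Farm 2 against (Canola, Soy): payoffs -2, -3 → best response Wheat.
Farm 3 against (Wheat, Wheat): payoffs -1, -2 → best response Corn.
Farm 3 against (Wheat, Canola): payoffs -2, 3 → best response Soy.
Farm 3 against (Canola, Wheat): payoffs -5, -3 → best response Soy.
Farm 3 against (Canola, Canola): payoffs -3, -5 → best response Corn.
Mutual best responses: (Wheat, Wheat, Corn); (Wheat, Canola, Soy); (Canola, Wheat, Soy).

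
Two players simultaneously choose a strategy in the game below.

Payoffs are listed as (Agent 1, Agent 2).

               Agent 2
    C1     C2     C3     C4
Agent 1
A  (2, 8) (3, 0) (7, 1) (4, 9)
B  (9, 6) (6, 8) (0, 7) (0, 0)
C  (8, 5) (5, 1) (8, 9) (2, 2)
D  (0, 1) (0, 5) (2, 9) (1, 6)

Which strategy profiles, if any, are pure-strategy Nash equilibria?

Pure-strategy Nash equilibria: (A, C4), (B, C2), (C, C3)

(A, C1): Agent 1 can switch to B (2 → 9). Not NE.
(A, C2): Agent 1 can switch to B (3 → 6). Not NE.
(A, C3): Agent 1 can switch to C (7 → 8). Not NE.
(A, C4): Agent 1 gets 4, best alternative 2; Agent 2 gets 9, best alternative 8. No profitable deviation — NE.
(B, C1): Agent 2 can switch to C2 (6 → 8). Not NE.
(B, C2): Agent 1 gets 6, best alternative 5; Agent 2 gets 8, best alternative 7. No profitable deviation — NE.
(B, C3): Agent 1 can switch to A (0 → 7). Not NE.
(B, C4): Agent 1 can switch to A (0 → 4). Not NE.
(C, C1): Agent 1 can switch to B (8 → 9). Not NE.
(C, C2): Agent 1 can switch to B (5 → 6). Not NE.
(C, C3): Agent 1 gets 8, best alternative 7; Agent 2 gets 9, best alternative 5. No profitable deviation — NE.
(C, C4): Agent 1 can switch to A (2 → 4). Not NE.
(D, C1): Agent 1 can switch to A (0 → 2). Not NE.
(The remaining 3 profiles each have a profitable deviation by the same check.)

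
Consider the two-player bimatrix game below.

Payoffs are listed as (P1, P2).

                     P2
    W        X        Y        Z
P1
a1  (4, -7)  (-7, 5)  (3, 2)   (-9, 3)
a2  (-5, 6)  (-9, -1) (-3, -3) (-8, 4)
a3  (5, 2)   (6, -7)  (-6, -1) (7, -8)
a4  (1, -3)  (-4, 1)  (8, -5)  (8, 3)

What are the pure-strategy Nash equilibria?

P1 against W: payoffs 4, -5, 5, 1 → best response a3.
P1 against X: payoffs -7, -9, 6, -4 → best response a3.
P1 against Y: payoffs 3, -3, -6, 8 → best response a4.
P1 against Z: payoffs -9, -8, 7, 8 → best response a4.
P2 against a1: payoffs -7, 5, 2, 3 → best response X.
P2 against a2: payoffs 6, -1, -3, 4 → best response W.
P2 against a3: payoffs 2, -7, -1, -8 → best response W.
P2 against a4: payoffs -3, 1, -5, 3 → best response Z.
Mutual best responses: (a3, W); (a4, Z).

Pure-strategy Nash equilibria: (a3, W), (a4, Z)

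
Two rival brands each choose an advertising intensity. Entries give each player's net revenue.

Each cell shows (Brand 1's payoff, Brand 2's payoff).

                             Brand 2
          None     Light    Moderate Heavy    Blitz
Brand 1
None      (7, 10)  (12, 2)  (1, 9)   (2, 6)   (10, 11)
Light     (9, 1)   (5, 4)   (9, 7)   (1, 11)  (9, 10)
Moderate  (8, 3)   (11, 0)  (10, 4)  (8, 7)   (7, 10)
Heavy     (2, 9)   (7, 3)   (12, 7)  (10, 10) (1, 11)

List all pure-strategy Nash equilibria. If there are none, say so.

For each strategy profile, look for a profitable unilateral deviation.
(None, None): Brand 1 can switch to Light (7 → 9). Not NE.
(None, Light): Brand 2 can switch to None (2 → 10). Not NE.
(None, Moderate): Brand 1 can switch to Light (1 → 9). Not NE.
(None, Heavy): Brand 1 can switch to Moderate (2 → 8). Not NE.
(None, Blitz): Brand 1 gets 10, best alternative 9; Brand 2 gets 11, best alternative 10. No profitable deviation — NE.
(Light, None): Brand 2 can switch to Light (1 → 4). Not NE.
(Light, Light): Brand 1 can switch to None (5 → 12). Not NE.
(Light, Moderate): Brand 1 can switch to Moderate (9 → 10). Not NE.
(Light, Heavy): Brand 1 can switch to None (1 → 2). Not NE.
(Light, Blitz): Brand 1 can switch to None (9 → 10). Not NE.
(Moderate, None): Brand 1 can switch to Light (8 → 9). Not NE.
(Moderate, Light): Brand 1 can switch to None (11 → 12). Not NE.
(Moderate, Moderate): Brand 1 can switch to Heavy (10 → 12). Not NE.
(The remaining 7 profiles each have a profitable deviation by the same check.)

Pure NE: (None, Blitz)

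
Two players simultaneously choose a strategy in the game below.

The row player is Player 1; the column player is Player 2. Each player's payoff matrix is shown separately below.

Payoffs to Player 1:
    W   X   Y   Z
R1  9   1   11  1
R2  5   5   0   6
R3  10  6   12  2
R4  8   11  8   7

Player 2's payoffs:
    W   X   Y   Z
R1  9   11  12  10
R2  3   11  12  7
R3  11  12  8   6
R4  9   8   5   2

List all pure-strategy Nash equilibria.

For each strategy profile, look for a profitable unilateral deviation.
(R1, W): Player 1 can switch to R3 (9 → 10). Not NE.
(R1, X): Player 1 can switch to R2 (1 → 5). Not NE.
(R1, Y): Player 1 can switch to R3 (11 → 12). Not NE.
(R1, Z): Player 1 can switch to R2 (1 → 6). Not NE.
(R2, W): Player 1 can switch to R1 (5 → 9). Not NE.
(R2, X): Player 1 can switch to R3 (5 → 6). Not NE.
(R2, Y): Player 1 can switch to R1 (0 → 11). Not NE.
(R2, Z): Player 1 can switch to R4 (6 → 7). Not NE.
(The remaining 8 profiles each have a profitable deviation by the same check.)

none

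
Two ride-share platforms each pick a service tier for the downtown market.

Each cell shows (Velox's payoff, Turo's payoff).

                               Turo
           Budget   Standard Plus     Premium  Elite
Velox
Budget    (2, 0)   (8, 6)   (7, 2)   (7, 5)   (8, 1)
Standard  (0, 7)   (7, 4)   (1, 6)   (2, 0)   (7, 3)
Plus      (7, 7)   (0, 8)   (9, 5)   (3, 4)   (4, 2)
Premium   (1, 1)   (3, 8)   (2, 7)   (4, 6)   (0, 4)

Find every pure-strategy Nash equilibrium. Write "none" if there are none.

Velox against Budget: payoffs 2, 0, 7, 1 → best response Plus.
Velox against Standard: payoffs 8, 7, 0, 3 → best response Budget.
Velox against Plus: payoffs 7, 1, 9, 2 → best response Plus.
Velox against Premium: payoffs 7, 2, 3, 4 → best response Budget.
Velox against Elite: payoffs 8, 7, 4, 0 → best response Budget.
Turo against Budget: payoffs 0, 6, 2, 5, 1 → best response Standard.
Turo against Standard: payoffs 7, 4, 6, 0, 3 → best response Budget.
Turo against Plus: payoffs 7, 8, 5, 4, 2 → best response Standard.
Turo against Premium: payoffs 1, 8, 7, 6, 4 → best response Standard.
Mutual best responses: (Budget, Standard).

The unique pure-strategy Nash equilibrium is (Budget, Standard).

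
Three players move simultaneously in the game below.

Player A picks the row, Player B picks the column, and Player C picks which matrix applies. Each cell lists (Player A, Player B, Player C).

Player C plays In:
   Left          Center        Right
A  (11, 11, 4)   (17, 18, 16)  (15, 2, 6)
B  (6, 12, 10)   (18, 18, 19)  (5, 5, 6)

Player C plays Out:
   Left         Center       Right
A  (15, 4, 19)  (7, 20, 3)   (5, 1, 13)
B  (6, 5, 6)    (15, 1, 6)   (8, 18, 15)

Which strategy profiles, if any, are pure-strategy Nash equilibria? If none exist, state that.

(A, Left, In): Player B can switch to Center (11 → 18). Not NE.
(A, Left, Out): Player B can switch to Center (4 → 20). Not NE.
(A, Center, In): Player A can switch to B (17 → 18). Not NE.
(A, Center, Out): Player A can switch to B (7 → 15). Not NE.
(A, Right, In): Player B can switch to Left (2 → 11). Not NE.
(A, Right, Out): Player A can switch to B (5 → 8). Not NE.
(B, Center, In): Player A gets 18, best alternative 17; Player B gets 18, best alternative 12; Player C gets 19, best alternative 6. No profitable deviation — NE.
(B, Right, Out): Player A gets 8, best alternative 5; Player B gets 18, best alternative 5; Player C gets 15, best alternative 6. No profitable deviation — NE.
(The remaining 4 profiles each have a profitable deviation by the same check.)

The pure Nash equilibria are (B, Center, In), (B, Right, Out).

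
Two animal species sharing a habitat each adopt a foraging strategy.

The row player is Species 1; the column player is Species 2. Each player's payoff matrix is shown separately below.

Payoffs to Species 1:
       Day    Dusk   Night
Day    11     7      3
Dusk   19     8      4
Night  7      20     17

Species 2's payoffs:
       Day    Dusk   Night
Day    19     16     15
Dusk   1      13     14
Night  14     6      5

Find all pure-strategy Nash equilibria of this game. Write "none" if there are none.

This game has no pure Nash equilibrium.

For each strategy profile, look for a profitable unilateral deviation.
(Day, Day): Species 1 can switch to Dusk (11 → 19). Not NE.
(Day, Dusk): Species 1 can switch to Dusk (7 → 8). Not NE.
(Day, Night): Species 1 can switch to Dusk (3 → 4). Not NE.
(Dusk, Day): Species 2 can switch to Dusk (1 → 13). Not NE.
(Dusk, Dusk): Species 1 can switch to Night (8 → 20). Not NE.
(Dusk, Night): Species 1 can switch to Night (4 → 17). Not NE.
(Night, Day): Species 1 can switch to Day (7 → 11). Not NE.
(Night, Dusk): Species 2 can switch to Day (6 → 14). Not NE.
(Night, Night): Species 2 can switch to Day (5 → 14). Not NE.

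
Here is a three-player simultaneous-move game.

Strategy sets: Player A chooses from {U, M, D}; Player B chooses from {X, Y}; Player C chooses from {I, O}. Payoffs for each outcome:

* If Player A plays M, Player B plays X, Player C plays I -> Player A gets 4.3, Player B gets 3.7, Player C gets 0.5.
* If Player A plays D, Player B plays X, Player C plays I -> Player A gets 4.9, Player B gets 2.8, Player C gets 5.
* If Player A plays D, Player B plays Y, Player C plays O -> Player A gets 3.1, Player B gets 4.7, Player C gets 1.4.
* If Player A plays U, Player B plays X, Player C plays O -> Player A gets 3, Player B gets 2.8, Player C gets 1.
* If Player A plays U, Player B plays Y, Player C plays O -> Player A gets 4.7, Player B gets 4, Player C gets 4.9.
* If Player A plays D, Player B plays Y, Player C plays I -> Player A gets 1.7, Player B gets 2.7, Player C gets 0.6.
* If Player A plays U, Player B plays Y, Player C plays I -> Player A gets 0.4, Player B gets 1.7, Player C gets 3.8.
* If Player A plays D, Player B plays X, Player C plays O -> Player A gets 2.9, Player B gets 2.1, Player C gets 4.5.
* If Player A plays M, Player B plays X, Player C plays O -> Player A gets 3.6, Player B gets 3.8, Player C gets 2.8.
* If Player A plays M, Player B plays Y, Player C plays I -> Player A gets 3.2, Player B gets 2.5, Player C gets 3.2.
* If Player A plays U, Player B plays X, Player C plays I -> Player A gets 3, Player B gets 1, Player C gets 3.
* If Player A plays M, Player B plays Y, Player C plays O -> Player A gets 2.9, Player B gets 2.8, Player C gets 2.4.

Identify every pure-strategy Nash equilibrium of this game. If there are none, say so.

Pure-strategy Nash equilibria: (U, Y, O); (M, X, O); (D, X, I)

Player A against (X, I): payoffs 3, 4.3, 4.9 → best response D.
Player A against (X, O): payoffs 3, 3.6, 2.9 → best response M.
Player A against (Y, I): payoffs 0.4, 3.2, 1.7 → best response M.
Player A against (Y, O): payoffs 4.7, 2.9, 3.1 → best response U.
Player B against (U, I): payoffs 1, 1.7 → best response Y.
Player B against (U, O): payoffs 2.8, 4 → best response Y.
Player B against (M, I): payoffs 3.7, 2.5 → best response X.
Player B against (M, O): payoffs 3.8, 2.8 → best response X.
Player B against (D, I): payoffs 2.8, 2.7 → best response X.
Player B against (D, O): payoffs 2.1, 4.7 → best response Y.
Player C against (U, X): payoffs 3, 1 → best response I.
Player C against (U, Y): payoffs 3.8, 4.9 → best response O.
Player C against (M, X): payoffs 0.5, 2.8 → best response O.
Player C against (M, Y): payoffs 3.2, 2.4 → best response I.
Player C against (D, X): payoffs 5, 4.5 → best response I.
Player C against (D, Y): payoffs 0.6, 1.4 → best response O.
Mutual best responses: (U, Y, O); (M, X, O); (D, X, I).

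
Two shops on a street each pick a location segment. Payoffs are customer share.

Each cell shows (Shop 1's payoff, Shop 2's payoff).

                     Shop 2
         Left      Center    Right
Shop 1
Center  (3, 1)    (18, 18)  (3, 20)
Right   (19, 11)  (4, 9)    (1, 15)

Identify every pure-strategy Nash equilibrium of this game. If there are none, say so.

For each player, find the best response to each opponent profile; mutual best responses are the pure NE.
Shop 1 against Left: payoffs 3, 19 → best response Right.
Shop 1 against Center: payoffs 18, 4 → best response Center.
Shop 1 against Right: payoffs 3, 1 → best response Center.
Shop 2 against Center: payoffs 1, 18, 20 → best response Right.
Shop 2 against Right: payoffs 11, 9, 15 → best response Right.
Mutual best responses: (Center, Right).

Pure NE: (Center, Right)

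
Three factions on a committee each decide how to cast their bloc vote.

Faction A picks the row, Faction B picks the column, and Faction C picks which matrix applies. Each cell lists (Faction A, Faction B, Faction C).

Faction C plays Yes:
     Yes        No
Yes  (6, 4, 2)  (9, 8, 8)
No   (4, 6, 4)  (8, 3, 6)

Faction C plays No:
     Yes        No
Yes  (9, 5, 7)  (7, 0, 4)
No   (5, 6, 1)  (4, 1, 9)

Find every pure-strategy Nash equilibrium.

Faction A against (Yes, Yes): payoffs 6, 4 → best response Yes.
Faction A against (Yes, No): payoffs 9, 5 → best response Yes.
Faction A against (No, Yes): payoffs 9, 8 → best response Yes.
Faction A against (No, No): payoffs 7, 4 → best response Yes.
Faction B against (Yes, Yes): payoffs 4, 8 → best response No.
Faction B against (Yes, No): payoffs 5, 0 → best response Yes.
Faction B against (No, Yes): payoffs 6, 3 → best response Yes.
Faction B against (No, No): payoffs 6, 1 → best response Yes.
Faction C against (Yes, Yes): payoffs 2, 7 → best response No.
Faction C against (Yes, No): payoffs 8, 4 → best response Yes.
Faction C against (No, Yes): payoffs 4, 1 → best response Yes.
Faction C against (No, No): payoffs 6, 9 → best response No.
Mutual best responses: (Yes, Yes, No); (Yes, No, Yes).

Pure-strategy Nash equilibria: (Yes, Yes, No), (Yes, No, Yes)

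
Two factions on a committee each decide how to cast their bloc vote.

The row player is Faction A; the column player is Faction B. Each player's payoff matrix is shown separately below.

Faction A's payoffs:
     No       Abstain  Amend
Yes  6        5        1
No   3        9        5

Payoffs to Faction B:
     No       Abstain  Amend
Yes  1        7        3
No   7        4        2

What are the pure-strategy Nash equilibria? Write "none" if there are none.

Mark each player's best response to every combination of opponents' strategies; a profile where every player is best-responding is a pure Nash equilibrium.
Faction A against No: payoffs 6, 3 → best response Yes.
Faction A against Abstain: payoffs 5, 9 → best response No.
Faction A against Amend: payoffs 1, 5 → best response No.
Faction B against Yes: payoffs 1, 7, 3 → best response Abstain.
Faction B against No: payoffs 7, 4, 2 → best response No.
No profile is a mutual best response for all players.

No pure-strategy Nash equilibrium.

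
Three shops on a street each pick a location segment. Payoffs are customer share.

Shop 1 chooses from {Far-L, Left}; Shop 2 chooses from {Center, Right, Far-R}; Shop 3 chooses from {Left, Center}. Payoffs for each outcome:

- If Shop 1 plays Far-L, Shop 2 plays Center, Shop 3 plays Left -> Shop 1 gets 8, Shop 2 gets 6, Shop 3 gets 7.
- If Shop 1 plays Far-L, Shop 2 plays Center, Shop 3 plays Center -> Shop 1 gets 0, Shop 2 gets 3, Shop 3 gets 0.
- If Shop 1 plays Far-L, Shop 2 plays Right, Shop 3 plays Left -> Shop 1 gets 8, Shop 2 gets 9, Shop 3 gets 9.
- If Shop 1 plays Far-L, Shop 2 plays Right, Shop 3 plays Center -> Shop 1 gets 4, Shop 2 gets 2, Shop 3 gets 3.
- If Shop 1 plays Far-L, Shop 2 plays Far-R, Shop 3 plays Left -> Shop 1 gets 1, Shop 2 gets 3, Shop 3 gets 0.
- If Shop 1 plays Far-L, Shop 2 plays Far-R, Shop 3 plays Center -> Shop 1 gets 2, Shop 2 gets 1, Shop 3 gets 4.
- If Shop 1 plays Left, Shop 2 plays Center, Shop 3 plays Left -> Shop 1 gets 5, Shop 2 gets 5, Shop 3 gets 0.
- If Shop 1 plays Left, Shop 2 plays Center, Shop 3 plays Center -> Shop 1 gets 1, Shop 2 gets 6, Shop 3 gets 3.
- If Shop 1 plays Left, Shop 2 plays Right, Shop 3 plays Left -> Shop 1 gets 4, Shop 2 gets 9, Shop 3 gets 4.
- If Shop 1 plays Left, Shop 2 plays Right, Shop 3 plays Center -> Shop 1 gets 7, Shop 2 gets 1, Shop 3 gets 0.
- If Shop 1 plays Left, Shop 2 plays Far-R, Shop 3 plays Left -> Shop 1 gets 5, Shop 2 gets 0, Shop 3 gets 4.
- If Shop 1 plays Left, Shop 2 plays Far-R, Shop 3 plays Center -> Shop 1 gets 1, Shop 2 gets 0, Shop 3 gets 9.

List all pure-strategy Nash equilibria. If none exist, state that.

(Far-L, Right, Left) and (Left, Center, Center)

(Far-L, Center, Left): Shop 2 can switch to Right (6 → 9). Not NE.
(Far-L, Center, Center): Shop 1 can switch to Left (0 → 1). Not NE.
(Far-L, Right, Left): Shop 1 gets 8, best alternative 4; Shop 2 gets 9, best alternative 6; Shop 3 gets 9, best alternative 3. No profitable deviation — NE.
(Far-L, Right, Center): Shop 1 can switch to Left (4 → 7). Not NE.
(Far-L, Far-R, Left): Shop 1 can switch to Left (1 → 5). Not NE.
(Far-L, Far-R, Center): Shop 2 can switch to Center (1 → 3). Not NE.
(Left, Center, Left): Shop 1 can switch to Far-L (5 → 8). Not NE.
(Left, Center, Center): Shop 1 gets 1, best alternative 0; Shop 2 gets 6, best alternative 1; Shop 3 gets 3, best alternative 0. No profitable deviation — NE.
(Left, Right, Left): Shop 1 can switch to Far-L (4 → 8). Not NE.
(Left, Right, Center): Shop 2 can switch to Center (1 → 6). Not NE.
(The remaining 2 profiles each have a profitable deviation by the same check.)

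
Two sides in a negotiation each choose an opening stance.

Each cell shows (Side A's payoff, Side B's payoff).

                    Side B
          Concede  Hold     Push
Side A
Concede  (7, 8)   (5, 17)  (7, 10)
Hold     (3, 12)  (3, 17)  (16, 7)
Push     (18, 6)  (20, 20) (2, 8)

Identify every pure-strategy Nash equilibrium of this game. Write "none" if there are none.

(Concede, Concede): Side A can switch to Push (7 → 18). Not NE.
(Concede, Hold): Side A can switch to Push (5 → 20). Not NE.
(Concede, Push): Side A can switch to Hold (7 → 16). Not NE.
(Hold, Concede): Side A can switch to Concede (3 → 7). Not NE.
(Hold, Hold): Side A can switch to Concede (3 → 5). Not NE.
(Hold, Push): Side B can switch to Concede (7 → 12). Not NE.
(Push, Concede): Side B can switch to Hold (6 → 20). Not NE.
(Push, Hold): Side A gets 20, best alternative 5; Side B gets 20, best alternative 8. No profitable deviation — NE.
(Push, Push): Side A can switch to Concede (2 → 7). Not NE.

The unique pure-strategy Nash equilibrium is (Push, Hold).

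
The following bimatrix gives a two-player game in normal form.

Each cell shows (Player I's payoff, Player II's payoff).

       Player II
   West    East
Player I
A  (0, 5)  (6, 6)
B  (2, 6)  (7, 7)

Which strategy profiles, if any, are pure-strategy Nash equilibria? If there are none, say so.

Pure NE: (B, East)

Player I against West: payoffs 0, 2 → best response B.
Player I against East: payoffs 6, 7 → best response B.
Player II against A: payoffs 5, 6 → best response East.
Player II against B: payoffs 6, 7 → best response East.
Mutual best responses: (B, East).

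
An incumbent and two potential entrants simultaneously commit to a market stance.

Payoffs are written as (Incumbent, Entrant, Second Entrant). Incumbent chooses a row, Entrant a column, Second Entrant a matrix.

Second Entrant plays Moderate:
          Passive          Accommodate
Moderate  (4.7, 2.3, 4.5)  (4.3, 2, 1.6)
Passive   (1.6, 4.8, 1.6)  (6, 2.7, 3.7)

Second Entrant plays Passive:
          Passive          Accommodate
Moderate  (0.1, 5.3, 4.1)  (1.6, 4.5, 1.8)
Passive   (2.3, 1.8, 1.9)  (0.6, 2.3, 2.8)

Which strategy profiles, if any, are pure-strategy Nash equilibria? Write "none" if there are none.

(Moderate, Passive, Moderate)

For each strategy profile, look for a profitable unilateral deviation.
(Moderate, Passive, Moderate): Incumbent gets 4.7, best alternative 1.6; Entrant gets 2.3, best alternative 2; Second Entrant gets 4.5, best alternative 4.1. No profitable deviation — NE.
(Moderate, Passive, Passive): Incumbent can switch to Passive (0.1 → 2.3). Not NE.
(Moderate, Accommodate, Moderate): Incumbent can switch to Passive (4.3 → 6). Not NE.
(Moderate, Accommodate, Passive): Entrant can switch to Passive (4.5 → 5.3). Not NE.
(Passive, Passive, Moderate): Incumbent can switch to Moderate (1.6 → 4.7). Not NE.
(Passive, Passive, Passive): Entrant can switch to Accommodate (1.8 → 2.3). Not NE.
(Passive, Accommodate, Moderate): Entrant can switch to Passive (2.7 → 4.8). Not NE.
(Passive, Accommodate, Passive): Incumbent can switch to Moderate (0.6 → 1.6). Not NE.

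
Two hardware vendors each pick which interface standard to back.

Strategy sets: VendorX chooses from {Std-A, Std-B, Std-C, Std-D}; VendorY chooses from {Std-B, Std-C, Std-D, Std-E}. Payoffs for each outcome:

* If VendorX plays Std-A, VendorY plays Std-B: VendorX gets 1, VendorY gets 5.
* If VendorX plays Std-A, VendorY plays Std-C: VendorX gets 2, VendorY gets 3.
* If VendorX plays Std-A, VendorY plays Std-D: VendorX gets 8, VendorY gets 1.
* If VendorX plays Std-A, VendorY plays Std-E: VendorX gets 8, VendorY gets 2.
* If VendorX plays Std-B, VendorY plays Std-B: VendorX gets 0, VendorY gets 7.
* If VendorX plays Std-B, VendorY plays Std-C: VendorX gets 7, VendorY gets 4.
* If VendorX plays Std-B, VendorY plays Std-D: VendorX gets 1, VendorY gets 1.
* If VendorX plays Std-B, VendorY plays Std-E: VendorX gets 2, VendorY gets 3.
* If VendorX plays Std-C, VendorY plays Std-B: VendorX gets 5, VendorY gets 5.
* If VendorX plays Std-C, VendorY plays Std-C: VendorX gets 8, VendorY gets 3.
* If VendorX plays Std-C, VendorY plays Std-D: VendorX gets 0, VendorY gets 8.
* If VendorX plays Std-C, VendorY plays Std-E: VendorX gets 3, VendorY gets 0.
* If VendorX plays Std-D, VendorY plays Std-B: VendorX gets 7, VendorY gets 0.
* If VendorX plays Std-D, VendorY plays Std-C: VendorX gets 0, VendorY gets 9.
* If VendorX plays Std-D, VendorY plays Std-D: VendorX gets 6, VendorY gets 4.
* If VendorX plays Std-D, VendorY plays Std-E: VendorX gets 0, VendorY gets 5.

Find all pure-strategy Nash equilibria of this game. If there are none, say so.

There is no pure-strategy Nash equilibrium.

(Std-A, Std-B): VendorX can switch to Std-C (1 → 5). Not NE.
(Std-A, Std-C): VendorX can switch to Std-B (2 → 7). Not NE.
(Std-A, Std-D): VendorY can switch to Std-B (1 → 5). Not NE.
(Std-A, Std-E): VendorY can switch to Std-B (2 → 5). Not NE.
(Std-B, Std-B): VendorX can switch to Std-A (0 → 1). Not NE.
(Std-B, Std-C): VendorX can switch to Std-C (7 → 8). Not NE.
(The remaining 10 profiles each have a profitable deviation by the same check.)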